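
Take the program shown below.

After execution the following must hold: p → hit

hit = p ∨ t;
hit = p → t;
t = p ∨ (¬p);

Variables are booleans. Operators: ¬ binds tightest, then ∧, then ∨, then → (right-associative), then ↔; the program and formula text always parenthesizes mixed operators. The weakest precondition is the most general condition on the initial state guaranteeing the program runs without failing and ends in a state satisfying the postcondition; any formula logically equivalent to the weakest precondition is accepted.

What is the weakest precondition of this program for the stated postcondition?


Working backward. After the program, p → hit must hold.
Before t := p ∨ (¬p): p → hit
Before hit := p → t: p → (p → t)
Before hit := p ∨ t: p → (p → t)
Answer: WP = p → (p → t)


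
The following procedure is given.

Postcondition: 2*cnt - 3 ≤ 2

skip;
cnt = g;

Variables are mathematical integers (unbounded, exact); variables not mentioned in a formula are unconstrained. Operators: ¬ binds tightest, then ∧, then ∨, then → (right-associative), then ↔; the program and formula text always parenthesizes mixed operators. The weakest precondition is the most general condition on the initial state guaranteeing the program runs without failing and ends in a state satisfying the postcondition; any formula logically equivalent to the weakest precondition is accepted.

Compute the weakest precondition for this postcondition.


Working backward. After the program, the postcondition 2*cnt - 3 ≤ 2 must hold; in canonical form it is 2*cnt ≤ 5.
Before cnt := g: 2*g ≤ 5
Before skip: 2*g ≤ 5
Answer: WP = 2*g ≤ 5


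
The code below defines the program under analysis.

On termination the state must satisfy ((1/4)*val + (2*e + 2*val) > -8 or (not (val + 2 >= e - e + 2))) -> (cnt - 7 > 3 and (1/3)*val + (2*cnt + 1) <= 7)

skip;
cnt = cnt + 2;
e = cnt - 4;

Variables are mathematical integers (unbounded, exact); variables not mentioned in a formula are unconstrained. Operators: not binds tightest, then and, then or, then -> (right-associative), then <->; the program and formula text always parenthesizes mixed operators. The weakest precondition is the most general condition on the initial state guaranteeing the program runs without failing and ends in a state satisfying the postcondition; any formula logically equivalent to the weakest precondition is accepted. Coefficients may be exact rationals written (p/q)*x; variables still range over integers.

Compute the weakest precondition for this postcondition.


Working backward. After the program, the postcondition ((1/4)*val + (2*e + 2*val) > -8 or (not (val + 2 >= e - e + 2))) -> (cnt - 7 > 3 and (1/3)*val + (2*cnt + 1) <= 7) must hold; in canonical form it is (2*e + (9/4)*val > -8 or (not (val >= 0))) -> (cnt > 10 and 2*cnt + (1/3)*val <= 6).
Before e := cnt - 4: (2*cnt + (9/4)*val > 0 or (not (val >= 0))) -> (cnt > 10 and 2*cnt + (1/3)*val <= 6)
Before cnt := cnt + 2: (2*cnt + (9/4)*val > -4 or (not (val >= 0))) -> (cnt > 8 and 2*cnt + (1/3)*val <= 2)
Before skip: (2*cnt + (9/4)*val > -4 or (not (val >= 0))) -> (cnt > 8 and 2*cnt + (1/3)*val <= 2)
Answer: WP = (2*cnt + (9/4)*val > -4 or (not (val >= 0))) -> (cnt > 8 and 2*cnt + (1/3)*val <= 2)


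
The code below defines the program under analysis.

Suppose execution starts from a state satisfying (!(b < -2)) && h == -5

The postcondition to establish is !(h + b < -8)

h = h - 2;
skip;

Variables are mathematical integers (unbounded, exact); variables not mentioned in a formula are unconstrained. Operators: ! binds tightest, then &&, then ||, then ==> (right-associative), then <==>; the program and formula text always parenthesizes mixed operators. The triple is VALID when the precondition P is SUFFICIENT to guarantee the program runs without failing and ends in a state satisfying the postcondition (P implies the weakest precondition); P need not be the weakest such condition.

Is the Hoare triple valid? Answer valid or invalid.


Working backward. After the program, the postcondition !(h + b < -8) must hold; in canonical form it is !(b + h < -8).
Before skip: !(b + h < -8)
Before h := h - 2: !(b + h < -6)
The weakest precondition is !(b + h < -6).
Check whether (!(b < -2)) && h == -5 implies it.
Countermodel: at the initial state b = -2, h = -5, the precondition holds but the weakest precondition fails.
Answer: invalid


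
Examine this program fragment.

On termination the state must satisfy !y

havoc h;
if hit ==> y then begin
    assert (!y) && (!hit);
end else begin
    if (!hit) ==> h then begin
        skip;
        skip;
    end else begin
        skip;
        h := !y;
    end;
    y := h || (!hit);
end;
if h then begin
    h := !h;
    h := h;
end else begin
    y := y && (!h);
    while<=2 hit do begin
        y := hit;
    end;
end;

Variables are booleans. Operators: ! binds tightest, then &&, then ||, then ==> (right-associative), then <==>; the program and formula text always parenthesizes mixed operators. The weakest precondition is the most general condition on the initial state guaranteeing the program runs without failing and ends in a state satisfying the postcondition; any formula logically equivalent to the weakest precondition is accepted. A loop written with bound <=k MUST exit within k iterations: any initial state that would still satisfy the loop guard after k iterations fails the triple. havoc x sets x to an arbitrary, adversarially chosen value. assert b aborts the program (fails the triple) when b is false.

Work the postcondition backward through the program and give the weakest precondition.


Working backward. After the program, !y must hold.
Then branch requires !y; else branch requires (hit ==> (hit ==> (!hit))) && ((!hit) ==> (!(y && (!h)))).
Before the if: (h ==> (!y)) && ((!h) ==> ((hit ==> (hit ==> (!hit))) && ((!hit) ==> (!(y && (!h))))))
Then branch requires (!y) && (!hit) && (h ==> (!y)) && ((!h) ==> ((hit ==> (hit ==> (!hit))) && ((!hit) ==> (!(y && (!h)))))); else branch requires (((!hit) ==> h) ==> ((h ==> (!(h || (!hit)))) && ((!h) ==> ((hit ==> (hit ==> (!hit))) && ((!hit) ==> (!((h || (!hit)) && (!h)))))))) && ((!((!hit) ==> h)) ==> (((!y) ==> (!((!y) || (!hit)))) && (y ==> ((hit ==> (hit ==> (!hit))) && ((!hit) ==> (!(((!y) || (!hit)) && y))))))).
Before the if: ((hit ==> y) ==> ((!y) && (!hit) && (h ==> (!y)) && ((!h) ==> ((hit ==> (hit ==> (!hit))) && ((!hit) ==> (!(y && (!h)))))))) && ((!(hit ==> y)) ==> ((((!hit) ==> h) ==> ((h ==> (!(h || (!hit)))) && ((!h) ==> ((hit ==> (hit ==> (!hit))) && ((!hit) ==> (!((h || (!hit)) && (!h)))))))) && ((!((!hit) ==> h)) ==> (((!y) ==> (!((!y) || (!hit)))) && (y ==> ((hit ==> (hit ==> (!hit))) && ((!hit) ==> (!(((!y) || (!hit)) && y)))))))))
Before havoc h: ((hit ==> y) ==> ((!y) && (!hit))) && (hit ==> y) && ((hit ==> y) ==> ((!y) && (!hit) && (hit ==> (hit ==> (!hit))) && ((!hit) ==> (!y)))) && ((!(hit ==> y)) ==> ((hit ==> ((hit ==> (hit ==> (!hit))) && ((!hit) ==> hit))) && ((!hit) ==> (((!y) ==> (!((!y) || (!hit)))) && (y ==> ((hit ==> (hit ==> (!hit))) && ((!hit) ==> (!(((!y) || (!hit)) && y)))))))))
Answer: WP = ((hit ==> y) ==> ((!y) && (!hit))) && (hit ==> y) && ((hit ==> y) ==> ((!y) && (!hit) && (hit ==> (hit ==> (!hit))) && ((!hit) ==> (!y)))) && ((!(hit ==> y)) ==> ((hit ==> ((hit ==> (hit ==> (!hit))) && ((!hit) ==> hit))) && ((!hit) ==> (((!y) ==> (!((!y) || (!hit)))) && (y ==> ((hit ==> (hit ==> (!hit))) && ((!hit) ==> (!(((!y) || (!hit)) && y)))))))))


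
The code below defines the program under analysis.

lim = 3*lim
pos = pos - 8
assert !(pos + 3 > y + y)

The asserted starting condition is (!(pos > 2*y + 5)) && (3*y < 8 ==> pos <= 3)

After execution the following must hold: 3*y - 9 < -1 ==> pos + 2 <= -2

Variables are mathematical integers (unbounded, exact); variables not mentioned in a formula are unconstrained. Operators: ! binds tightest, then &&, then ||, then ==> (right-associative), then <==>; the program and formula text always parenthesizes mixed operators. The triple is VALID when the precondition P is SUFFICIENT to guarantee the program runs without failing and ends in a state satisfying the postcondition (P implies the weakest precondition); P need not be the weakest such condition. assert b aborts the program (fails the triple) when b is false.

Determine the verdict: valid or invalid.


Working backward. After the program, the postcondition 3*y - 9 < -1 ==> pos + 2 <= -2 must hold; in canonical form it is 3*y < 8 ==> pos <= -4.
Before assert !(pos + 3 > y + y): (!(pos > 2*y - 3)) && (3*y < 8 ==> pos <= -4)
Before pos := pos - 8: (!(pos > 2*y + 5)) && (3*y < 8 ==> pos <= 4)
Before lim := 3*lim: (!(pos > 2*y + 5)) && (3*y < 8 ==> pos <= 4)
The weakest precondition is (!(pos > 2*y + 5)) && (3*y < 8 ==> pos <= 4).
Check whether (!(pos > 2*y + 5)) && (3*y < 8 ==> pos <= 3) implies it.
Every state satisfying the precondition satisfies the weakest precondition: the implication holds.
Answer: valid


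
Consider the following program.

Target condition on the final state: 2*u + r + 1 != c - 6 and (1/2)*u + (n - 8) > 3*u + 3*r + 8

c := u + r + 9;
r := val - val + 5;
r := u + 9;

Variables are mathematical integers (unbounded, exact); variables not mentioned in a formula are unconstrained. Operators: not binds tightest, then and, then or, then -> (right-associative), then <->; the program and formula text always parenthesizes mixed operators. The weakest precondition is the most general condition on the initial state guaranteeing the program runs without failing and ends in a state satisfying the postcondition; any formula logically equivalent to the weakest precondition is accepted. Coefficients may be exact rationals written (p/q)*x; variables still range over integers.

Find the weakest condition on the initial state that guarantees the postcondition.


Working backward. After the program, the postcondition 2*u + r + 1 != c - 6 and (1/2)*u + (n - 8) > 3*u + 3*r + 8 must hold; in canonical form it is r + 2*u != c - 7 and n > 3*r + (5/2)*u + 16.
Before r := u + 9: 3*u != c - 16 and n > (11/2)*u + 43
Before r := val - val + 5: 3*u != c - 16 and n > (11/2)*u + 43
Before c := u + r + 9: 2*u != r - 7 and n > (11/2)*u + 43
Answer: WP = 2*u != r - 7 and n > (11/2)*u + 43


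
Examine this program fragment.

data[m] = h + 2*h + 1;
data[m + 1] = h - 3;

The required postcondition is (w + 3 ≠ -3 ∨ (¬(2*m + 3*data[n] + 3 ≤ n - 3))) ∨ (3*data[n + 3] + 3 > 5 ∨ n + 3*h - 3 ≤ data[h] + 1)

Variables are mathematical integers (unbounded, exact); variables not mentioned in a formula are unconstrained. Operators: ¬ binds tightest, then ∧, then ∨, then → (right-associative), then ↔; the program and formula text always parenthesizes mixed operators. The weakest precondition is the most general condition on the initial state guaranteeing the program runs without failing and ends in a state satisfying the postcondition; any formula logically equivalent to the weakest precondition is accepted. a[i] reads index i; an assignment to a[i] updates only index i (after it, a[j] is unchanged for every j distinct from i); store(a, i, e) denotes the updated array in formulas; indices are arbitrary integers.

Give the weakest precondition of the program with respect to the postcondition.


Working backward. After the program, the postcondition (w + 3 ≠ -3 ∨ (¬(2*m + 3*data[n] + 3 ≤ n - 3))) ∨ (3*data[n + 3] + 3 > 5 ∨ n + 3*h - 3 ≤ data[h] + 1) must hold; in canonical form it is w ≠ -6 ∨ (¬(3*data[n] + 2*m ≤ n - 6)) ∨ 3*data[n + 3] > 2 ∨ 3*h + n ≤ data[h] + 4.
Before data[m + 1] := h - 3: w ≠ -6 ∨ (¬(3*store(data, m + 1, h - 3)[n] + 2*m ≤ n - 6)) ∨ 3*store(data, m + 1, h - 3)[n + 3] > 2 ∨ 3*h + n ≤ store(data, m + 1, h - 3)[h] + 4
Before data[m] := h + 2*h + 1: w ≠ -6 ∨ (¬(3*store(store(data, m, 3*h + 1), m + 1, h - 3)[n] + 2*m ≤ n - 6)) ∨ 3*store(store(data, m, 3*h + 1), m + 1, h - 3)[n + 3] > 2 ∨ 3*h + n ≤ store(store(data, m, 3*h + 1), m + 1, h - 3)[h] + 4
Answer: WP = w ≠ -6 ∨ (¬(3*store(store(data, m, 3*h + 1), m + 1, h - 3)[n] + 2*m ≤ n - 6)) ∨ 3*store(store(data, m, 3*h + 1), m + 1, h - 3)[n + 3] > 2 ∨ 3*h + n ≤ store(store(data, m, 3*h + 1), m + 1, h - 3)[h] + 4


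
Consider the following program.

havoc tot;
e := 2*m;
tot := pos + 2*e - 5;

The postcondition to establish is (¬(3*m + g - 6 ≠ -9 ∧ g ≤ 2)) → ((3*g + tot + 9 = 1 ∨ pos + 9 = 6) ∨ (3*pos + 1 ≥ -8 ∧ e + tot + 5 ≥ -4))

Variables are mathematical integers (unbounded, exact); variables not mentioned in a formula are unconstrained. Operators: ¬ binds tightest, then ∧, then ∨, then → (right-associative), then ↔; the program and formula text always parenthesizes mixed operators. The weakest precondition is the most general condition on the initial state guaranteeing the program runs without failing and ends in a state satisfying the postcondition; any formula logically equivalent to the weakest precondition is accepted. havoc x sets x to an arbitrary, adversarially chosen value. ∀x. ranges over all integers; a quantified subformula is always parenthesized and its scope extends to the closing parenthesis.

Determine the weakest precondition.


Working backward. After the program, the postcondition (¬(3*m + g - 6 ≠ -9 ∧ g ≤ 2)) → ((3*g + tot + 9 = 1 ∨ pos + 9 = 6) ∨ (3*pos + 1 ≥ -8 ∧ e + tot + 5 ≥ -4)) must hold; in canonical form it is (¬(g + 3*m ≠ -3 ∧ g ≤ 2)) → (3*g + tot = -8 ∨ pos = -3 ∨ (3*pos ≥ -9 ∧ e + tot ≥ -9)).
Before tot := pos + 2*e - 5: (¬(g + 3*m ≠ -3 ∧ g ≤ 2)) → (2*e + 3*g + pos = -3 ∨ pos = -3 ∨ (3*pos ≥ -9 ∧ 3*e + pos ≥ -4))
Before e := 2*m: (¬(g + 3*m ≠ -3 ∧ g ≤ 2)) → (3*g + 4*m + pos = -3 ∨ pos = -3 ∨ (3*pos ≥ -9 ∧ 6*m + pos ≥ -4))
Before havoc tot: (¬(g + 3*m ≠ -3 ∧ g ≤ 2)) → (3*g + 4*m + pos = -3 ∨ pos = -3 ∨ (3*pos ≥ -9 ∧ 6*m + pos ≥ -4))
Answer: WP = (¬(g + 3*m ≠ -3 ∧ g ≤ 2)) → (3*g + 4*m + pos = -3 ∨ pos = -3 ∨ (3*pos ≥ -9 ∧ 6*m + pos ≥ -4))


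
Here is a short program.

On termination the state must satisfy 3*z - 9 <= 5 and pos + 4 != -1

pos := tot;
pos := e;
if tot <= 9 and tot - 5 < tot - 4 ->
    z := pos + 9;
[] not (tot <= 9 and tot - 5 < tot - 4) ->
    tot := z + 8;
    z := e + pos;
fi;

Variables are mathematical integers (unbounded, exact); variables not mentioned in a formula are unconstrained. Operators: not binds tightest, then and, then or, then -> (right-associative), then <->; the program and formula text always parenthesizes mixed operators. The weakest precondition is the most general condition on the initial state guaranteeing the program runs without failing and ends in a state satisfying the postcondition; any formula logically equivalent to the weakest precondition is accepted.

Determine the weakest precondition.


Working backward. After the program, the postcondition 3*z - 9 <= 5 and pos + 4 != -1 must hold; in canonical form it is 3*z <= 14 and pos != -5.
Then branch requires 3*pos <= -13 and pos != -5; else branch requires 3*e + 3*pos <= 14 and pos != -5.
Before the if: (tot <= 9 -> (3*pos <= -13 and pos != -5)) and ((not (tot <= 9)) -> (3*e + 3*pos <= 14 and pos != -5))
Before pos := e: (tot <= 9 -> (3*e <= -13 and e != -5)) and ((not (tot <= 9)) -> (6*e <= 14 and e != -5))
Before pos := tot: (tot <= 9 -> (3*e <= -13 and e != -5)) and ((not (tot <= 9)) -> (6*e <= 14 and e != -5))
Answer: WP = (tot <= 9 -> (3*e <= -13 and e != -5)) and ((not (tot <= 9)) -> (6*e <= 14 and e != -5))


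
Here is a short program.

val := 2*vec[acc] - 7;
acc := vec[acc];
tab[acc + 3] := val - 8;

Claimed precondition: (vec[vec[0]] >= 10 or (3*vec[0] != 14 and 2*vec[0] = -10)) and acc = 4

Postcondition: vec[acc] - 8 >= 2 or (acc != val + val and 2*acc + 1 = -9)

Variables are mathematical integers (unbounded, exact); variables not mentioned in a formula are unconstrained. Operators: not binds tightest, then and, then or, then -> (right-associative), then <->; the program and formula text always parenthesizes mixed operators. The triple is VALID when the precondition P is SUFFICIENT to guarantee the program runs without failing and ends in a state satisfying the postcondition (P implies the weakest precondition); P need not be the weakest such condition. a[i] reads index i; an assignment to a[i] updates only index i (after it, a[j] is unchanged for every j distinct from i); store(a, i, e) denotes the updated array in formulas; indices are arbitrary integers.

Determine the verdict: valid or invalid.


Working backward. After the program, the postcondition vec[acc] - 8 >= 2 or (acc != val + val and 2*acc + 1 = -9) must hold; in canonical form it is vec[acc] >= 10 or (acc != 2*val and 2*acc = -10).
Before tab[acc + 3] := val - 8: vec[acc] >= 10 or (acc != 2*val and 2*acc = -10)
Before acc := vec[acc]: vec[vec[acc]] >= 10 or (vec[acc] != 2*val and 2*vec[acc] = -10)
Before val := 2*vec[acc] - 7: vec[vec[acc]] >= 10 or (3*vec[acc] != 14 and 2*vec[acc] = -10)
The weakest precondition is vec[vec[acc]] >= 10 or (3*vec[acc] != 14 and 2*vec[acc] = -10).
Check whether (vec[vec[0]] >= 10 or (3*vec[0] != 14 and 2*vec[0] = -10)) and acc = 4 implies it.
Countermodel: at the initial state acc = 4, vec = {[0] = 2, [2] = 10, [3] = -15215, [4] = 3, elsewhere 10}, the precondition holds but the weakest precondition fails.
Answer: invalid


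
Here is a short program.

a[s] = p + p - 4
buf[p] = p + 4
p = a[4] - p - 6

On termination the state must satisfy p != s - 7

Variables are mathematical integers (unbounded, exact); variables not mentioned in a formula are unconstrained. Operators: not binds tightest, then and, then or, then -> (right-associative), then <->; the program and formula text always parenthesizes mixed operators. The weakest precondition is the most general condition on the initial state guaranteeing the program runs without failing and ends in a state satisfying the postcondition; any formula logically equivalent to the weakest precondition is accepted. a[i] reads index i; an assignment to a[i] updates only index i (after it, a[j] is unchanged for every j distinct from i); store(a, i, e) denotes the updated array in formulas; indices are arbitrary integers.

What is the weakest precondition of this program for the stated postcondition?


Working backward. After the program, p != s - 7 must hold.
Before p := a[4] - p - 6: a[4] != p + s - 1
Before buf[p] := p + 4: a[4] != p + s - 1
Before a[s] := p + p - 4: store(a, s, 2*p - 4)[4] != p + s - 1
Answer: WP = store(a, s, 2*p - 4)[4] != p + s - 1


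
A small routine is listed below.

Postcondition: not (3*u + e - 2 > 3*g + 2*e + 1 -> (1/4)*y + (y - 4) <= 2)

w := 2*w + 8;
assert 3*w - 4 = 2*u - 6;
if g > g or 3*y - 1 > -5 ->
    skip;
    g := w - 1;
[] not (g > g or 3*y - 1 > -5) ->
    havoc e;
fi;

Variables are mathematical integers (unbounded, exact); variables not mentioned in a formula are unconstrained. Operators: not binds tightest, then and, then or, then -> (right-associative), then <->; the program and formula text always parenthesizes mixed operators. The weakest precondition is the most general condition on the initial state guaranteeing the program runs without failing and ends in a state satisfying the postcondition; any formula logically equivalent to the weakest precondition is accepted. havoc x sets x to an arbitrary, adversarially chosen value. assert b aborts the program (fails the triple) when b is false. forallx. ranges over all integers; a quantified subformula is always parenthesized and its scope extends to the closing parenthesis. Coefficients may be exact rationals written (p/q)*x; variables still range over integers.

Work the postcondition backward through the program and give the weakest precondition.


Working backward. After the program, the postcondition not (3*u + e - 2 > 3*g + 2*e + 1 -> (1/4)*y + (y - 4) <= 2) must hold; in canonical form it is not (3*u > e + 3*g + 3 -> (5/4)*y <= 6).
Then branch requires not (3*u > e + 3*w -> (5/4)*y <= 6); else branch requires forall e_1. (not (3*u > e_1 + 3*g + 3 -> (5/4)*y <= 6)).
Before the if: (3*y > -4 -> (not (3*u > e + 3*w -> (5/4)*y <= 6))) and ((not (3*y > -4)) -> (forall e_1. (not (3*u > e_1 + 3*g + 3 -> (5/4)*y <= 6))))
Before assert 3*w - 4 = 2*u - 6: 3*w = 2*u - 2 and (3*y > -4 -> (not (3*u > e + 3*w -> (5/4)*y <= 6))) and ((not (3*y > -4)) -> (forall e_1. (not (3*u > e_1 + 3*g + 3 -> (5/4)*y <= 6))))
Before w := 2*w + 8: 6*w = 2*u - 26 and (3*y > -4 -> (not (3*u > e + 6*w + 24 -> (5/4)*y <= 6))) and ((not (3*y > -4)) -> (forall e_1. (not (3*u > e_1 + 3*g + 3 -> (5/4)*y <= 6))))
Answer: WP = 6*w = 2*u - 26 and (3*y > -4 -> (not (3*u > e + 6*w + 24 -> (5/4)*y <= 6))) and ((not (3*y > -4)) -> (forall e_1. (not (3*u > e_1 + 3*g + 3 -> (5/4)*y <= 6))))


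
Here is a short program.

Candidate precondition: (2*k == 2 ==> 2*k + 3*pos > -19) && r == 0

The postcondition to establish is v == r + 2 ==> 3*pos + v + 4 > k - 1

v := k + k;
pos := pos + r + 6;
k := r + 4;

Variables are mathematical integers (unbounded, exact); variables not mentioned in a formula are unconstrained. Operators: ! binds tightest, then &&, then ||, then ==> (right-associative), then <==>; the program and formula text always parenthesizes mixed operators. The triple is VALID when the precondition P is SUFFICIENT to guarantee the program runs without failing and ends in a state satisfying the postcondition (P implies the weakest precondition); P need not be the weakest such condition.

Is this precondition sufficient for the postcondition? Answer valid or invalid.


Working backward. After the program, the postcondition v == r + 2 ==> 3*pos + v + 4 > k - 1 must hold; in canonical form it is v == r + 2 ==> 3*pos + v > k - 5.
Before k := r + 4: v == r + 2 ==> 3*pos + v > r - 1
Before pos := pos + r + 6: v == r + 2 ==> 3*pos + 2*r + v > -19
Before v := k + k: 2*k == r + 2 ==> 2*k + 3*pos + 2*r > -19
The weakest precondition is 2*k == r + 2 ==> 2*k + 3*pos + 2*r > -19.
Check whether (2*k == 2 ==> 2*k + 3*pos > -19) && r == 0 implies it.
Every state satisfying the precondition satisfies the weakest precondition: the implication holds.
Answer: valid


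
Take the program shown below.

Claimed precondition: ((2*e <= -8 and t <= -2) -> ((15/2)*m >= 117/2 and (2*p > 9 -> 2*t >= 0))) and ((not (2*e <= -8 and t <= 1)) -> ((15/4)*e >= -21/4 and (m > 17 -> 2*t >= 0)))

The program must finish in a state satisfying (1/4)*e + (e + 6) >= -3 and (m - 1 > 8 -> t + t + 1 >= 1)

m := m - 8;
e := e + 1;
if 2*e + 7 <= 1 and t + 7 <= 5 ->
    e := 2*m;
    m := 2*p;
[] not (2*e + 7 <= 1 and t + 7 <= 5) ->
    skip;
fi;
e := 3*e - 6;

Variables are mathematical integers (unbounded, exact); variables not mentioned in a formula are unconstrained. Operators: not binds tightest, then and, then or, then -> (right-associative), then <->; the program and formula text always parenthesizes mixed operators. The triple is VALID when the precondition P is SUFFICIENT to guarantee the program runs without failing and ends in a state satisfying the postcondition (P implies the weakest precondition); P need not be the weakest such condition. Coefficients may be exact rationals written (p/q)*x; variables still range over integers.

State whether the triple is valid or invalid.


Working backward. After the program, the postcondition (1/4)*e + (e + 6) >= -3 and (m - 1 > 8 -> t + t + 1 >= 1) must hold; in canonical form it is (5/4)*e >= -9 and (m > 9 -> 2*t >= 0).
Before e := 3*e - 6: (15/4)*e >= -3/2 and (m > 9 -> 2*t >= 0)
Then branch requires (15/2)*m >= -3/2 and (2*p > 9 -> 2*t >= 0); else branch requires (15/4)*e >= -3/2 and (m > 9 -> 2*t >= 0).
Before the if: ((2*e <= -6 and t <= -2) -> ((15/2)*m >= -3/2 and (2*p > 9 -> 2*t >= 0))) and ((not (2*e <= -6 and t <= -2)) -> ((15/4)*e >= -3/2 and (m > 9 -> 2*t >= 0)))
Before e := e + 1: ((2*e <= -8 and t <= -2) -> ((15/2)*m >= -3/2 and (2*p > 9 -> 2*t >= 0))) and ((not (2*e <= -8 and t <= -2)) -> ((15/4)*e >= -21/4 and (m > 9 -> 2*t >= 0)))
Before m := m - 8: ((2*e <= -8 and t <= -2) -> ((15/2)*m >= 117/2 and (2*p > 9 -> 2*t >= 0))) and ((not (2*e <= -8 and t <= -2)) -> ((15/4)*e >= -21/4 and (m > 17 -> 2*t >= 0)))
The weakest precondition is ((2*e <= -8 and t <= -2) -> ((15/2)*m >= 117/2 and (2*p > 9 -> 2*t >= 0))) and ((not (2*e <= -8 and t <= -2)) -> ((15/4)*e >= -21/4 and (m > 17 -> 2*t >= 0))).
Check whether ((2*e <= -8 and t <= -2) -> ((15/2)*m >= 117/2 and (2*p > 9 -> 2*t >= 0))) and ((not (2*e <= -8 and t <= 1)) -> ((15/4)*e >= -21/4 and (m > 17 -> 2*t >= 0))) implies it.
Countermodel: at the initial state e = -4, m = 18, p = 0, t = -1, the precondition holds but the weakest precondition fails.
Answer: invalid


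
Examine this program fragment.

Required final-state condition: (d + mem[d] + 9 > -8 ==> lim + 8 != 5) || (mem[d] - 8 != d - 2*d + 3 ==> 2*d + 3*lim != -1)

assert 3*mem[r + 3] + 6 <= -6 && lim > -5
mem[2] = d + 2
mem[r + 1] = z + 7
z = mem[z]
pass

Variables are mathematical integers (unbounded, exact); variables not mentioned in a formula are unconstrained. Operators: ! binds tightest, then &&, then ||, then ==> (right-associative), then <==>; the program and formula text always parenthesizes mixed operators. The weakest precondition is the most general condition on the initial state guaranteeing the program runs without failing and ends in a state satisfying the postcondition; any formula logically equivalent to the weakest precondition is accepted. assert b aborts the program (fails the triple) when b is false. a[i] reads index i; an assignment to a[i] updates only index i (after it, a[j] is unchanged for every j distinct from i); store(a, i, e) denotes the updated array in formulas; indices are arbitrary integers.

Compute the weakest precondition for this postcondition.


Working backward. After the program, the postcondition (d + mem[d] + 9 > -8 ==> lim + 8 != 5) || (mem[d] - 8 != d - 2*d + 3 ==> 2*d + 3*lim != -1) must hold; in canonical form it is (mem[d] + d > -17 ==> lim != -3) || (mem[d] + d != 11 ==> 2*d + 3*lim != -1).
Before skip: (mem[d] + d > -17 ==> lim != -3) || (mem[d] + d != 11 ==> 2*d + 3*lim != -1)
Before z := mem[z]: (mem[d] + d > -17 ==> lim != -3) || (mem[d] + d != 11 ==> 2*d + 3*lim != -1)
Before mem[r + 1] := z + 7: (store(mem, r + 1, z + 7)[d] + d > -17 ==> lim != -3) || (store(mem, r + 1, z + 7)[d] + d != 11 ==> 2*d + 3*lim != -1)
Before mem[2] := d + 2: (store(store(mem, 2, d + 2), r + 1, z + 7)[d] + d > -17 ==> lim != -3) || (store(store(mem, 2, d + 2), r + 1, z + 7)[d] + d != 11 ==> 2*d + 3*lim != -1)
Before assert 3*mem[r + 3] + 6 <= -6 && lim > -5: 3*mem[r + 3] <= -12 && lim > -5 && ((store(store(mem, 2, d + 2), r + 1, z + 7)[d] + d > -17 ==> lim != -3) || (store(store(mem, 2, d + 2), r + 1, z + 7)[d] + d != 11 ==> 2*d + 3*lim != -1))
Answer: WP = 3*mem[r + 3] <= -12 && lim > -5 && ((store(store(mem, 2, d + 2), r + 1, z + 7)[d] + d > -17 ==> lim != -3) || (store(store(mem, 2, d + 2), r + 1, z + 7)[d] + d != 11 ==> 2*d + 3*lim != -1))


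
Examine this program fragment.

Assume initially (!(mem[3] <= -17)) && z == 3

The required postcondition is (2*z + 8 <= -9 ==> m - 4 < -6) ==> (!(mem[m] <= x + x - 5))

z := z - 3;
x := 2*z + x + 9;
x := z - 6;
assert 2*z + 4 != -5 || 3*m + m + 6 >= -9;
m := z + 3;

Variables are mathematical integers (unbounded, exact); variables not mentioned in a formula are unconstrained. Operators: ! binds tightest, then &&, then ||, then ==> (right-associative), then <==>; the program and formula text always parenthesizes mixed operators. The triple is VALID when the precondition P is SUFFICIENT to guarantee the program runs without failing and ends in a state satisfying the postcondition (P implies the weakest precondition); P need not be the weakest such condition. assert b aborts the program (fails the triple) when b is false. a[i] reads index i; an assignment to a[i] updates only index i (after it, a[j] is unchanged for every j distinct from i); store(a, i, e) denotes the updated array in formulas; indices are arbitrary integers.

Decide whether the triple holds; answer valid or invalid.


Working backward. After the program, the postcondition (2*z + 8 <= -9 ==> m - 4 < -6) ==> (!(mem[m] <= x + x - 5)) must hold; in canonical form it is (2*z <= -17 ==> m < -2) ==> (!(mem[m] <= 2*x - 5)).
Before m := z + 3: (2*z <= -17 ==> z < -5) ==> (!(mem[z + 3] <= 2*x - 5))
Before assert 2*z + 4 != -5 || 3*m + m + 6 >= -9: (2*z != -9 || 4*m >= -15) && ((2*z <= -17 ==> z < -5) ==> (!(mem[z + 3] <= 2*x - 5)))
Before x := z - 6: (2*z != -9 || 4*m >= -15) && ((2*z <= -17 ==> z < -5) ==> (!(mem[z + 3] <= 2*z - 17)))
Before x := 2*z + x + 9: (2*z != -9 || 4*m >= -15) && ((2*z <= -17 ==> z < -5) ==> (!(mem[z + 3] <= 2*z - 17)))
Before z := z - 3: (2*z != -3 || 4*m >= -15) && ((2*z <= -11 ==> z < -2) ==> (!(mem[z] <= 2*z - 23)))
The weakest precondition is (2*z != -3 || 4*m >= -15) && ((2*z <= -11 ==> z < -2) ==> (!(mem[z] <= 2*z - 23))).
Check whether (!(mem[3] <= -17)) && z == 3 implies it.
Every state satisfying the precondition satisfies the weakest precondition: the implication holds.
Answer: valid


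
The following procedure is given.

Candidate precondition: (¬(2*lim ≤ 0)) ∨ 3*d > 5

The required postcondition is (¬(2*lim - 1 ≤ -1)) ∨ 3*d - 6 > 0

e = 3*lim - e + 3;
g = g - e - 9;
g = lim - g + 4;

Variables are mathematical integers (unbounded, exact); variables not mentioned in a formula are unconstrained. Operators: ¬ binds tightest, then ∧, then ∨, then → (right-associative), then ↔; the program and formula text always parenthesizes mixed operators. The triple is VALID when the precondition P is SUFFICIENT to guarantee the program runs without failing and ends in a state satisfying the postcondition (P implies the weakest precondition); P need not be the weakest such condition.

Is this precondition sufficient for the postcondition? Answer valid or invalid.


Working backward. After the program, the postcondition (¬(2*lim - 1 ≤ -1)) ∨ 3*d - 6 > 0 must hold; in canonical form it is (¬(2*lim ≤ 0)) ∨ 3*d > 6.
Before g := lim - g + 4: (¬(2*lim ≤ 0)) ∨ 3*d > 6
Before g := g - e - 9: (¬(2*lim ≤ 0)) ∨ 3*d > 6
Before e := 3*lim - e + 3: (¬(2*lim ≤ 0)) ∨ 3*d > 6
The weakest precondition is (¬(2*lim ≤ 0)) ∨ 3*d > 6.
Check whether (¬(2*lim ≤ 0)) ∨ 3*d > 5 implies it.
Countermodel: at the initial state d = 2, lim = 0, the precondition holds but the weakest precondition fails.
Answer: invalid


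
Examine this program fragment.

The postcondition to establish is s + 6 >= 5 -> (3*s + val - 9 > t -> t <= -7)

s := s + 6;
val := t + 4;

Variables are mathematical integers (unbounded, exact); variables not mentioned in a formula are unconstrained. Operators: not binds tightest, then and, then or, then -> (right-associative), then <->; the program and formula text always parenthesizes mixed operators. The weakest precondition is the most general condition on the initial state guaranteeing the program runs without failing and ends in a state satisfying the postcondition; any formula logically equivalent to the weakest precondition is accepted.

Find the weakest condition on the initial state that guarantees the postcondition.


Working backward. After the program, the postcondition s + 6 >= 5 -> (3*s + val - 9 > t -> t <= -7) must hold; in canonical form it is s >= -1 -> (3*s + val > t + 9 -> t <= -7).
Before val := t + 4: s >= -1 -> (3*s > 5 -> t <= -7)
Before s := s + 6: s >= -7 -> (3*s > -13 -> t <= -7)
Answer: WP = s >= -7 -> (3*s > -13 -> t <= -7)


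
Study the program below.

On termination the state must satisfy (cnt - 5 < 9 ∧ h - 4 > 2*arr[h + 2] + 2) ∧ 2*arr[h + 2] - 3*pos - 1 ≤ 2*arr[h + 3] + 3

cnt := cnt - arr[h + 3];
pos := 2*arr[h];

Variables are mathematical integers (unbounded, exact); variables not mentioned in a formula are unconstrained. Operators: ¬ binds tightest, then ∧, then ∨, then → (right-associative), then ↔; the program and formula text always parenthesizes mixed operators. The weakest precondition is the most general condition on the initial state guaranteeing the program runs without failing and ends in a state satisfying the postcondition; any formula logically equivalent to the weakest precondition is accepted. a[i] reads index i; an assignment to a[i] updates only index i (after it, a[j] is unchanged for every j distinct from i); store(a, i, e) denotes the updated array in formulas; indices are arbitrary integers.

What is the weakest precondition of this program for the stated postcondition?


Working backward. After the program, the postcondition (cnt - 5 < 9 ∧ h - 4 > 2*arr[h + 2] + 2) ∧ 2*arr[h + 2] - 3*pos - 1 ≤ 2*arr[h + 3] + 3 must hold; in canonical form it is cnt < 14 ∧ h > 2*arr[h + 2] + 6 ∧ 2*arr[h + 2] ≤ 2*arr[h + 3] + 3*pos + 4.
Before pos := 2*arr[h]: cnt < 14 ∧ h > 2*arr[h + 2] + 6 ∧ 2*arr[h + 2] ≤ 2*arr[h + 3] + 6*arr[h] + 4
Before cnt := cnt - arr[h + 3]: cnt < arr[h + 3] + 14 ∧ h > 2*arr[h + 2] + 6 ∧ 2*arr[h + 2] ≤ 2*arr[h + 3] + 6*arr[h] + 4
Answer: WP = cnt < arr[h + 3] + 14 ∧ h > 2*arr[h + 2] + 6 ∧ 2*arr[h + 2] ≤ 2*arr[h + 3] + 6*arr[h] + 4


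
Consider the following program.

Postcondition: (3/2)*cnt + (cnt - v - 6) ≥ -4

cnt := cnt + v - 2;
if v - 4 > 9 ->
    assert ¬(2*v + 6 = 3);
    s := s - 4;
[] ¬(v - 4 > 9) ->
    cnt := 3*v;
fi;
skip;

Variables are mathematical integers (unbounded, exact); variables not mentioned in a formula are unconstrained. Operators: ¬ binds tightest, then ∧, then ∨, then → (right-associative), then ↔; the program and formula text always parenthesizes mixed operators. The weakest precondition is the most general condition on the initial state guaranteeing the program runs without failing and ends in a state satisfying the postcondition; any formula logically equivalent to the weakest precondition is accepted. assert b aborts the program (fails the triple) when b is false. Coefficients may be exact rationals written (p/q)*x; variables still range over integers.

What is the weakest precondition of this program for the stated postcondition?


Working backward. After the program, the postcondition (3/2)*cnt + (cnt - v - 6) ≥ -4 must hold; in canonical form it is (5/2)*cnt ≥ v + 2.
Before skip: (5/2)*cnt ≥ v + 2
Then branch requires (¬(2*v = -3)) ∧ (5/2)*cnt ≥ v + 2; else branch requires (13/2)*v ≥ 2.
Before the if: (v > 13 → ((¬(2*v = -3)) ∧ (5/2)*cnt ≥ v + 2)) ∧ ((¬(v > 13)) → (13/2)*v ≥ 2)
Before cnt := cnt + v - 2: (v > 13 → ((¬(2*v = -3)) ∧ (5/2)*cnt + (3/2)*v ≥ 7)) ∧ ((¬(v > 13)) → (13/2)*v ≥ 2)
Answer: WP = (v > 13 → ((¬(2*v = -3)) ∧ (5/2)*cnt + (3/2)*v ≥ 7)) ∧ ((¬(v > 13)) → (13/2)*v ≥ 2)


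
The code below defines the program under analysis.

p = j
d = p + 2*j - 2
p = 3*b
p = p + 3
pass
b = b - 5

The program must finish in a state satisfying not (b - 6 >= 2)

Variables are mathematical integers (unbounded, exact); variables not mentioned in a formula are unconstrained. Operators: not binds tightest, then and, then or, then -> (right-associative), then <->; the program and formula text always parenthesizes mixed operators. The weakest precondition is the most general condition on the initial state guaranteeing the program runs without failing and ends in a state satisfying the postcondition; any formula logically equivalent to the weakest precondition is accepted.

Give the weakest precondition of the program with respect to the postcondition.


Working backward. After the program, the postcondition not (b - 6 >= 2) must hold; in canonical form it is not (b >= 8).
Before b := b - 5: not (b >= 13)
Before skip: not (b >= 13)
Before p := p + 3: not (b >= 13)
Before p := 3*b: not (b >= 13)
Before d := p + 2*j - 2: not (b >= 13)
Before p := j: not (b >= 13)
Answer: WP = not (b >= 13)


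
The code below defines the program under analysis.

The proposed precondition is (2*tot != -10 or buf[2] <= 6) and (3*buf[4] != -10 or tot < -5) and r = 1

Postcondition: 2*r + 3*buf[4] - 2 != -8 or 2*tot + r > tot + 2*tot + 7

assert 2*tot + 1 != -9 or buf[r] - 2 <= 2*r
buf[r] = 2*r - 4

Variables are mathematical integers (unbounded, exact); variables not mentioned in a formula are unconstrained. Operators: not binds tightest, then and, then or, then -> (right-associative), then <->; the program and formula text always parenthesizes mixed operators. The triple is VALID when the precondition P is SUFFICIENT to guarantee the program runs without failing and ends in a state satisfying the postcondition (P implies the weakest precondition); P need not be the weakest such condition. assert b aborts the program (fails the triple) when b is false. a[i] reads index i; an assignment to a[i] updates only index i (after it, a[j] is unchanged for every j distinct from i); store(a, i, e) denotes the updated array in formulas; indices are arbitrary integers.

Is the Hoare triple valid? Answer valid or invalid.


Working backward. After the program, the postcondition 2*r + 3*buf[4] - 2 != -8 or 2*tot + r > tot + 2*tot + 7 must hold; in canonical form it is 3*buf[4] + 2*r != -6 or r > tot + 7.
Before buf[r] := 2*r - 4: 3*store(buf, r, 2*r - 4)[4] + 2*r != -6 or r > tot + 7
Before assert 2*tot + 1 != -9 or buf[r] - 2 <= 2*r: (2*tot != -10 or buf[r] <= 2*r + 2) and (3*store(buf, r, 2*r - 4)[4] + 2*r != -6 or r > tot + 7)
The weakest precondition is (2*tot != -10 or buf[r] <= 2*r + 2) and (3*store(buf, r, 2*r - 4)[4] + 2*r != -6 or r > tot + 7).
Check whether (2*tot != -10 or buf[2] <= 6) and (3*buf[4] != -10 or tot < -5) and r = 1 implies it.
Countermodel: at the initial state buf = {[1] = 5, [2] = 0, [4] = 5, elsewhere 5}, r = 1, tot = -5, the precondition holds but the weakest precondition fails.
Answer: invalid


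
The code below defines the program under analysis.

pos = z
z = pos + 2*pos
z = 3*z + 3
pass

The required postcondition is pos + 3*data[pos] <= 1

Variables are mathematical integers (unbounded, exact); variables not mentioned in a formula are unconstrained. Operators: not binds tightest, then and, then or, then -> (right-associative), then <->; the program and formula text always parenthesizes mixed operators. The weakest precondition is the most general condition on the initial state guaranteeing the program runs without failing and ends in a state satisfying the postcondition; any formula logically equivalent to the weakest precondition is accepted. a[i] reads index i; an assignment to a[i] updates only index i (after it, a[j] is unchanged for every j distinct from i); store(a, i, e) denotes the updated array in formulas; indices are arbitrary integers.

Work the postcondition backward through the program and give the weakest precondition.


Working backward. After the program, the postcondition pos + 3*data[pos] <= 1 must hold; in canonical form it is 3*data[pos] + pos <= 1.
Before skip: 3*data[pos] + pos <= 1
Before z := 3*z + 3: 3*data[pos] + pos <= 1
Before z := pos + 2*pos: 3*data[pos] + pos <= 1
Before pos := z: 3*data[z] + z <= 1
Answer: WP = 3*data[z] + z <= 1


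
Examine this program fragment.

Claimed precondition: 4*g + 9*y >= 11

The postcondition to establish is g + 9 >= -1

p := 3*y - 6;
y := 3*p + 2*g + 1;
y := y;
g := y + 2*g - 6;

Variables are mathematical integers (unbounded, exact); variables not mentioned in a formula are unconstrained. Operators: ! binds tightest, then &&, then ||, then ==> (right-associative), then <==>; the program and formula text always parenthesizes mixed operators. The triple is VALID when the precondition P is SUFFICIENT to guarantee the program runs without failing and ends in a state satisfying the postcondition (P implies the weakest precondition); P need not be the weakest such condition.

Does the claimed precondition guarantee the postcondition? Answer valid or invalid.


Working backward. After the program, the postcondition g + 9 >= -1 must hold; in canonical form it is g >= -10.
Before g := y + 2*g - 6: 2*g + y >= -4
Before y := y: 2*g + y >= -4
Before y := 3*p + 2*g + 1: 4*g + 3*p >= -5
Before p := 3*y - 6: 4*g + 9*y >= 13
The weakest precondition is 4*g + 9*y >= 13.
Check whether 4*g + 9*y >= 11 implies it.
Countermodel: at the initial state g = -4, y = 3, the precondition holds but the weakest precondition fails.
Answer: invalid


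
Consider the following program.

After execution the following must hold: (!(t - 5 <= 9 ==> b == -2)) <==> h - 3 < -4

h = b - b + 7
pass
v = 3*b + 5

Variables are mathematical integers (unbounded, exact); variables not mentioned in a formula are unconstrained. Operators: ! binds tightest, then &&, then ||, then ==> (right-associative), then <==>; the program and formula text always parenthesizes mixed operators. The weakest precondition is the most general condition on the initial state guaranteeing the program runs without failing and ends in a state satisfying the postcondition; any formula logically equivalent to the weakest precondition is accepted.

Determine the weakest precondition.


Working backward. After the program, the postcondition (!(t - 5 <= 9 ==> b == -2)) <==> h - 3 < -4 must hold; in canonical form it is (!(t <= 14 ==> b == -2)) <==> h < -1.
Before v := 3*b + 5: (!(t <= 14 ==> b == -2)) <==> h < -1
Before skip: (!(t <= 14 ==> b == -2)) <==> h < -1
Before h := b - b + 7: t <= 14 ==> b == -2
Answer: WP = t <= 14 ==> b == -2
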